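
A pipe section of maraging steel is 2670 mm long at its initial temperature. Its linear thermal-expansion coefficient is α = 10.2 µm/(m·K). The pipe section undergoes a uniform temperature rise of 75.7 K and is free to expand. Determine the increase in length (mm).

ΔL = α·L₀·ΔT = 10.2×10⁻⁶ × 2670 mm × 75.70 K = 2.06 mm.

2.06 mm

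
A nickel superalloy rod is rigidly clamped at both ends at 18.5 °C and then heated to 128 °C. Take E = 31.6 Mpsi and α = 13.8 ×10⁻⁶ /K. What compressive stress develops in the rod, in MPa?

E = 31.6 Mpsi = 217.9 GPa.
ΔT = 109.5 K. Constrained thermal stress σ = E·α·ΔT = 217.9×10³ MPa × 13.8×10⁻⁶ × 109.5 = 329 MPa (compressive).

329 MPa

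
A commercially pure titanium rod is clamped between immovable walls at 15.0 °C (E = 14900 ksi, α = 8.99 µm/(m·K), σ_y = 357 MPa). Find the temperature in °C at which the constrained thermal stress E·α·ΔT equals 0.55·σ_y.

E = 14900 ksi = 102.7 GPa.
E·α·ΔT = 196.4 MPa ⇒ ΔT = 196.4 / (102.7×10³ × 8.99×10⁻⁶) = 212.6 K.
T = 15.0 + 212.6 = 227.6 °C.

228 °C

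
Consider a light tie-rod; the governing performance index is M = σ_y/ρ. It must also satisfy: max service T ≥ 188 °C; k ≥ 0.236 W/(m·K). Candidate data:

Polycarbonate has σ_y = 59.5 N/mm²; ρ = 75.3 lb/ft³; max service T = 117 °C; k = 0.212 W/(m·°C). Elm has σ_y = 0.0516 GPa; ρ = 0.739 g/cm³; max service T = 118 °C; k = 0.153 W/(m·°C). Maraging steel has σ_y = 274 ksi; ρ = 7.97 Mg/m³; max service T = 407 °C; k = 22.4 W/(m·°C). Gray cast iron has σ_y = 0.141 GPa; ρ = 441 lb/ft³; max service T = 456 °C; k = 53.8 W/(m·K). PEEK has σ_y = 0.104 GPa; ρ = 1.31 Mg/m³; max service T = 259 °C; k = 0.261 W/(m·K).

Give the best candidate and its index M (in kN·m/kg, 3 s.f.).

maraging steel, M = 237 kN·m/kg

Screen on constraints: max service T ≥ 188 °C; k ≥ 0.236 W/(m·K). Survivors: maraging steel, gray cast iron, PEEK.
After converting to SI:
  maraging steel: σ_y = 1889 MPa, ρ = 7970 kg/m³
  gray cast iron: σ_y = 141.0 MPa, ρ = 7064 kg/m³
  PEEK: σ_y = 104.0 MPa, ρ = 1310 kg/m³
  maraging steel: M = 237 kN·m/kg
  PEEK: M = 79.4 kN·m/kg
  gray cast iron: M = 20.0 kN·m/kg
Maraging steel has the largest M.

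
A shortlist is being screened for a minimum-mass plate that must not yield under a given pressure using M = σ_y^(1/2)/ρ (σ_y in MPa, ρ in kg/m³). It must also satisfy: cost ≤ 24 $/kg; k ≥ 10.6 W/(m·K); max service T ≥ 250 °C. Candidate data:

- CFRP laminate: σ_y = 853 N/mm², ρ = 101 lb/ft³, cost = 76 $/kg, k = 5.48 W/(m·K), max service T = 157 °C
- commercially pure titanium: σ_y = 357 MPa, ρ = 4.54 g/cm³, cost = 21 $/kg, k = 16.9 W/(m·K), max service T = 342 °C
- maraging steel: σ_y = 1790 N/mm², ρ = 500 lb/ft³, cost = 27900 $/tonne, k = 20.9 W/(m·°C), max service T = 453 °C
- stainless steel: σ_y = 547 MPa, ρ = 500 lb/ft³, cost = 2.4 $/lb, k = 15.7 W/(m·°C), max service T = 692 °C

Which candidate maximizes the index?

commercially pure titanium

Screen on constraints: cost ≤ 24 $/kg; k ≥ 10.6 W/(m·K); max service T ≥ 250 °C. Survivors: commercially pure titanium, stainless steel.
After converting to SI:
  commercially pure titanium: σ_y = 357.0 MPa, ρ = 4540 kg/m³
  stainless steel: σ_y = 547.0 MPa, ρ = 8009 kg/m³
  commercially pure titanium: M = 4.16×10⁻³
  stainless steel: M = 2.92×10⁻³
Commercially pure titanium ranks first.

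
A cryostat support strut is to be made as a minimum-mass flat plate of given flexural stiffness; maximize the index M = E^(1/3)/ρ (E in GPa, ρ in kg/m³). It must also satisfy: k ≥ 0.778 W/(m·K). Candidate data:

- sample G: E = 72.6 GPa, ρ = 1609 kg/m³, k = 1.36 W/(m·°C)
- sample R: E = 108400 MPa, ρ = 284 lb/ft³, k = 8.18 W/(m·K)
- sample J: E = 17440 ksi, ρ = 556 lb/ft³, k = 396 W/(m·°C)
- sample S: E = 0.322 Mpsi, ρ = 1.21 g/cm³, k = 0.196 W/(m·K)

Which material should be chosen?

sample G

Screen on constraints: k ≥ 0.778 W/(m·K). Survivors: sample G, sample R, sample J.
After converting to SI:
  sample G: E = 72.60 GPa, ρ = 1609 kg/m³
  sample R: E = 108.4 GPa, ρ = 4549 kg/m³
  sample J: E = 120.2 GPa, ρ = 8906 kg/m³
  sample G: M = 2.59×10⁻³
  sample R: M = 1.05×10⁻³
  sample J: M = 0.554×10⁻³
Sample G ranks first.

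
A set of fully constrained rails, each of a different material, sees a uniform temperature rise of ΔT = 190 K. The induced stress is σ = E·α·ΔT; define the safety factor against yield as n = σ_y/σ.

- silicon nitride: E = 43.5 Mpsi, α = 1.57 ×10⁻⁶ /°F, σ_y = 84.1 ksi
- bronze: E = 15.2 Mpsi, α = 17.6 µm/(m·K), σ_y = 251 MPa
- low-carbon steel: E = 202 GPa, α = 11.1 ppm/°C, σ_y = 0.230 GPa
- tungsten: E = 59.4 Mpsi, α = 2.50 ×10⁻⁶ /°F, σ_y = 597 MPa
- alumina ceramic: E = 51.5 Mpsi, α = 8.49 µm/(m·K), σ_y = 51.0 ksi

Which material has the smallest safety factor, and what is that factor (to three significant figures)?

Converting E to GPa, α to ×10⁻⁶/K, σ_y to MPa, then σ and n for each:
  silicon nitride: E = 299.9, α = 2.83, σ_y = 579.8 → σ = 161 MPa, n = 3.60
  bronze: E = 104.8, α = 17.6, σ_y = 251.0 → σ = 350 MPa, n = 0.716
  low-carbon steel: E = 202.0, α = 11.1, σ_y = 230.0 → σ = 426 MPa, n = 0.540
  tungsten: E = 409.5, α = 4.50, σ_y = 597.0 → σ = 350 MPa, n = 1.70
  alumina ceramic: E = 355.1, α = 8.49, σ_y = 351.6 → σ = 573 MPa, n = 0.614
Smallest n: low-carbon steel with n = 0.540.

low-carbon steel, n = 0.540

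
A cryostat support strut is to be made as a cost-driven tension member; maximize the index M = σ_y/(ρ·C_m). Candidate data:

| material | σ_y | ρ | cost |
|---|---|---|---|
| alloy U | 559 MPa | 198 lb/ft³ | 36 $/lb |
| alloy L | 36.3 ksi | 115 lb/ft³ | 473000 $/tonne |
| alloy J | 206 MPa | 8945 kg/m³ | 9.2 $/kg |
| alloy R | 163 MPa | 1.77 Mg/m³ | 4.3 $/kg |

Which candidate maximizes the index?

alloy R

Convert each candidate to consistent units, then evaluate M:
  alloy U: σ_y = 559.0 MPa, ρ = 3172 kg/m³, cost = 79.37 $/kg
  alloy L: σ_y = 250.3 MPa, ρ = 1842 kg/m³, cost = 473.0 $/kg
  alloy J: σ_y = 206.0 MPa, ρ = 8945 kg/m³, cost = 9.200 $/kg
  alloy R: σ_y = 163.0 MPa, ρ = 1770 kg/m³, cost = 4.300 $/kg
  alloy R: M = 21.4 kN·m per $
  alloy J: M = 2.50 kN·m per $
  alloy U: M = 2.22 kN·m per $
  alloy L: M = 0.287 kN·m per $
The maximum is for alloy R.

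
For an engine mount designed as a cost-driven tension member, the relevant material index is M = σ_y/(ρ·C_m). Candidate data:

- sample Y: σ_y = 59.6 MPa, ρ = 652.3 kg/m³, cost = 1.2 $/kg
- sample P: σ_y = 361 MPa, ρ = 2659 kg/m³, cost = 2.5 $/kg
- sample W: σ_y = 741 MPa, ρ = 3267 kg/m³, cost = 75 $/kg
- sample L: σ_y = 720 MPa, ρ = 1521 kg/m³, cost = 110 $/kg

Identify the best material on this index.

sample Y

Computing M directly (units already consistent):
  sample Y: M = 76.1 kN·m per $
  sample P: M = 54.3 kN·m per $
  sample L: M = 4.30 kN·m per $
  sample W: M = 3.02 kN·m per $
Highest index: sample Y.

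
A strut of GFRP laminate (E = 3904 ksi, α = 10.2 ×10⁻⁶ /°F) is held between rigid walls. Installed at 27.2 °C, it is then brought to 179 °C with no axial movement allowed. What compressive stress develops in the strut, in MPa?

E = 3904 ksi = 26.92 GPa.
α = 10.2×10⁻⁶/°F × 9/5 = 18.4×10⁻⁶/K.
ΔT = 151.8 K. Constrained thermal stress σ = E·α·ΔT = 26.92×10³ MPa × 18.4×10⁻⁶ × 151.8 = 75.0 MPa (compressive).

75.0 MPa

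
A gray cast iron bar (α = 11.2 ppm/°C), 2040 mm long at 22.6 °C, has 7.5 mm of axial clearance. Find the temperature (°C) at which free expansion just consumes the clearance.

351 °C

α·L₀·ΔT = 7.5 mm ⇒ ΔT = 7.5 / (11.2×10⁻⁶ × 2040.0) = 328.3 K.
T = 22.6 + 328.3 = 350.9 °C.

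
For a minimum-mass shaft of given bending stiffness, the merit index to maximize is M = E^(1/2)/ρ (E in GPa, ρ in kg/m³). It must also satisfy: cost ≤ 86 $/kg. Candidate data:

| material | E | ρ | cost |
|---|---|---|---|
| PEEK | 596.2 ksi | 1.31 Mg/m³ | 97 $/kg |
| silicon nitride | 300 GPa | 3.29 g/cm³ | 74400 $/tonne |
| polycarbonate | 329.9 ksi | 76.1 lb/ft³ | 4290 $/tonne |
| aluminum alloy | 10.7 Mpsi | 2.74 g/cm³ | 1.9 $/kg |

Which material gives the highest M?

Screen on constraints: cost ≤ 86 $/kg. Survivors: silicon nitride, polycarbonate, aluminum alloy.
After converting to SI:
  silicon nitride: E = 300.0 GPa, ρ = 3290 kg/m³
  polycarbonate: E = 2.275 GPa, ρ = 1219 kg/m³
  aluminum alloy: E = 73.77 GPa, ρ = 2740 kg/m³
  silicon nitride: M = 5.26×10⁻³
  aluminum alloy: M = 3.13×10⁻³
  polycarbonate: M = 1.24×10⁻³
Highest index: silicon nitride.

silicon nitride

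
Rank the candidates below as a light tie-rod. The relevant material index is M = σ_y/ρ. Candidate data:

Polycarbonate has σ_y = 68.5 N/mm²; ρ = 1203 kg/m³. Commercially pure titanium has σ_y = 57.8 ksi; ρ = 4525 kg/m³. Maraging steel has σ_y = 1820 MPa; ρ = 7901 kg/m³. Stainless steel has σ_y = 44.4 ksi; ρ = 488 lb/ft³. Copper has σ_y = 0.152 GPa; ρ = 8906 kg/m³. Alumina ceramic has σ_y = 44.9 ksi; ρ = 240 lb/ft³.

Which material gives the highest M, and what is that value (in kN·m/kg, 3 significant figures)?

maraging steel, M = 230 kN·m/kg

In SI units:
  polycarbonate: σ_y = 68.50 MPa, ρ = 1203 kg/m³
  commercially pure titanium: σ_y = 398.5 MPa, ρ = 4525 kg/m³
  maraging steel: σ_y = 1820 MPa, ρ = 7901 kg/m³
  stainless steel: σ_y = 306.1 MPa, ρ = 7817 kg/m³
  copper: σ_y = 152.0 MPa, ρ = 8906 kg/m³
  alumina ceramic: σ_y = 309.6 MPa, ρ = 3844 kg/m³
  maraging steel: M = 230 kN·m/kg
  commercially pure titanium: M = 88.1 kN·m/kg
  alumina ceramic: M = 80.5 kN·m/kg
  polycarbonate: M = 56.9 kN·m/kg
  stainless steel: M = 39.2 kN·m/kg
  copper: M = 17.1 kN·m/kg
Maraging steel has the largest M.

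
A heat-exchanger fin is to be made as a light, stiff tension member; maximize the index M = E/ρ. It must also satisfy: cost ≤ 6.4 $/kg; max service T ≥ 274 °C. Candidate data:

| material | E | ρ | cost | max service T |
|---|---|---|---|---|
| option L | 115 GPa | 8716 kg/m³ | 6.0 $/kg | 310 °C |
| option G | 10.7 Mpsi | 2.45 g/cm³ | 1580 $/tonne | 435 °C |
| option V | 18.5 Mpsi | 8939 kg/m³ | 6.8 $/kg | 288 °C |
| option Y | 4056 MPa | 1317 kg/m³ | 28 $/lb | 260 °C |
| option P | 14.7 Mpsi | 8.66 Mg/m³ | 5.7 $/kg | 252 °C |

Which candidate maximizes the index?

option G

Screen on constraints: cost ≤ 6.4 $/kg; max service T ≥ 274 °C. Survivors: option L, option G.
Convert each candidate to consistent units, then evaluate M:
  option L: E = 115.0 GPa, ρ = 8716 kg/m³
  option G: E = 73.77 GPa, ρ = 2450 kg/m³
  option G: M = 30.1 MN·m/kg
  option L: M = 13.2 MN·m/kg
Option G ranks first.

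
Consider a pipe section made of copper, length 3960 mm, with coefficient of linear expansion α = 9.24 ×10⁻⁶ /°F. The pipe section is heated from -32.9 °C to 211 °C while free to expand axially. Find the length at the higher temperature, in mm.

Convert α: 9.24×10⁻⁶/°F × (9/5) = 16.6×10⁻⁶/K.
ΔT = 211 − (-32.9) = 243.9 K.
ΔL = α·L₀·ΔT = 16.6×10⁻⁶ × 3960 mm × 243.9 K = 16.1 mm.
L = L₀ + ΔL = 3960 + 16.1 = 3976.1 mm.

3976.1 mm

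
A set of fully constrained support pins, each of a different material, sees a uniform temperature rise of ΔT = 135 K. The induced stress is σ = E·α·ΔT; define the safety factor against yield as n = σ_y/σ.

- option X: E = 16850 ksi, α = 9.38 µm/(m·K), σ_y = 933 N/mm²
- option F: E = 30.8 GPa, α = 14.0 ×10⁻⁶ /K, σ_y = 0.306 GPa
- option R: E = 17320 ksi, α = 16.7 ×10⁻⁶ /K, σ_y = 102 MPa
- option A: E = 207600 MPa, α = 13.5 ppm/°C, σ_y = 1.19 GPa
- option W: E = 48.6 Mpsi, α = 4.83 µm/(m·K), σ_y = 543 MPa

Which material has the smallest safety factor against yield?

With everything in SI (GPa, ×10⁻⁶/K, MPa):
  option X: E = 116.2, α = 9.38, σ_y = 933.0 → σ = 147 MPa, n = 6.34
  option F: E = 30.80, α = 14.0, σ_y = 306.0 → σ = 58.2 MPa, n = 5.26
  option R: E = 119.4, α = 16.7, σ_y = 102.0 → σ = 269 MPa, n = 0.379
  option A: E = 207.6, α = 13.5, σ_y = 1190 → σ = 378 MPa, n = 3.15
  option W: E = 335.1, α = 4.83, σ_y = 543.0 → σ = 218 MPa, n = 2.49
Option R has the lowest safety factor, n = 0.379.

option R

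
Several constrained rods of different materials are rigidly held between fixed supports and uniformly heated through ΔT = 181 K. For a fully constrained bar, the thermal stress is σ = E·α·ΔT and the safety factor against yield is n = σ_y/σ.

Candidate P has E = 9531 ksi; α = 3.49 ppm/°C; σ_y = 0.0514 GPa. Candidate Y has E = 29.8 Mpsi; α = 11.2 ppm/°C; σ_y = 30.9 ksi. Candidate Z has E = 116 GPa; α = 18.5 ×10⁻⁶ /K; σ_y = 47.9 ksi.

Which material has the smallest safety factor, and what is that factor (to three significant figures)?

candidate Y, n = 0.511

Per material, after unit conversion:
  candidate P: E = 65.71, α = 3.49, σ_y = 51.40 → σ = 41.5 MPa, n = 1.24
  candidate Y: E = 205.5, α = 11.2, σ_y = 213.0 → σ = 417 MPa, n = 0.511
  candidate Z: E = 116.0, α = 18.5, σ_y = 330.3 → σ = 388 MPa, n = 0.850
Smallest n: candidate Y with n = 0.511.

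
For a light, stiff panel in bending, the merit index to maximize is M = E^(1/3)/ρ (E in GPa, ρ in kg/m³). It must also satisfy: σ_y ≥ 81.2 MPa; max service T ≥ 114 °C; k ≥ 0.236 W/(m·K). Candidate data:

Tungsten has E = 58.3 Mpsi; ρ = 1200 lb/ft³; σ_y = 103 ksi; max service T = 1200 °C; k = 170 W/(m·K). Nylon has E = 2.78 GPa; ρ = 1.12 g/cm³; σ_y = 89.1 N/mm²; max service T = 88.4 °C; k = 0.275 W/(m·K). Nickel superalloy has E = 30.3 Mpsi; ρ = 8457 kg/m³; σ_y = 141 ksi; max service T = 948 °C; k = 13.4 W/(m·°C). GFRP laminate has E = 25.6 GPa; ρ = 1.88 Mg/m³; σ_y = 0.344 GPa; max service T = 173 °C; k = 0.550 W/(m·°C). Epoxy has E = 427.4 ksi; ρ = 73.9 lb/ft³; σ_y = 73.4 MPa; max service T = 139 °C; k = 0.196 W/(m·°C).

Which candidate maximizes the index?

GFRP laminate

Screen on constraints: σ_y ≥ 81.2 MPa; max service T ≥ 114 °C; k ≥ 0.236 W/(m·K). Survivors: tungsten, nickel superalloy, GFRP laminate.
Convert each candidate to consistent units, then evaluate M:
  tungsten: E = 402.0 GPa, ρ = 19220 kg/m³
  nickel superalloy: E = 208.9 GPa, ρ = 8457 kg/m³
  GFRP laminate: E = 25.60 GPa, ρ = 1880 kg/m³
  GFRP laminate: M = 1.57×10⁻³
  nickel superalloy: M = 0.702×10⁻³
  tungsten: M = 0.384×10⁻³
The maximum is for GFRP laminate.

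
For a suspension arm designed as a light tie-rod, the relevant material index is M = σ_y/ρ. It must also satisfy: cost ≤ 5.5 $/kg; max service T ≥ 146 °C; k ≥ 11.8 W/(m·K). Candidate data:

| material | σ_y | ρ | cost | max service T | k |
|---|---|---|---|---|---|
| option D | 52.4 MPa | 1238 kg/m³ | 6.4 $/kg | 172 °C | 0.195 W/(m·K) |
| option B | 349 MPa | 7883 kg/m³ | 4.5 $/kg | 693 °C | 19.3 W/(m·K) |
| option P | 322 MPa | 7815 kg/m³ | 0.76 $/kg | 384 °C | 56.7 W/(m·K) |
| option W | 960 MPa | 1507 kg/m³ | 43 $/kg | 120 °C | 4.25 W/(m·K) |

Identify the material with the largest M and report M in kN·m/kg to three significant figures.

option B, M = 44.3 kN·m/kg

Screen on constraints: cost ≤ 5.5 $/kg; max service T ≥ 146 °C; k ≥ 11.8 W/(m·K). Survivors: option B, option P.
Per-candidate index values:
  option B: M = 44.3 kN·m/kg
  option P: M = 41.2 kN·m/kg
Highest index: option B.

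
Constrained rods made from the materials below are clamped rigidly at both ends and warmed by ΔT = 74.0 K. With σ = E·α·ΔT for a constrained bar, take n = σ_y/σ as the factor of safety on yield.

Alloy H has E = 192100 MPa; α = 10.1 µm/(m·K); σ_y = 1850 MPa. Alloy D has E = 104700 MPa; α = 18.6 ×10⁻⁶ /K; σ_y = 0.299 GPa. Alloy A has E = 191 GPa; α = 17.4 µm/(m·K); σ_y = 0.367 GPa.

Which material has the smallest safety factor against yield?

alloy A

Per material, after unit conversion:
  alloy H: E = 192.1, α = 10.1, σ_y = 1850 → σ = 144 MPa, n = 12.9
  alloy D: E = 104.7, α = 18.6, σ_y = 299.0 → σ = 144 MPa, n = 2.07
  alloy A: E = 191.0, α = 17.4, σ_y = 367.0 → σ = 246 MPa, n = 1.49
The minimum is alloy A at n = 1.49.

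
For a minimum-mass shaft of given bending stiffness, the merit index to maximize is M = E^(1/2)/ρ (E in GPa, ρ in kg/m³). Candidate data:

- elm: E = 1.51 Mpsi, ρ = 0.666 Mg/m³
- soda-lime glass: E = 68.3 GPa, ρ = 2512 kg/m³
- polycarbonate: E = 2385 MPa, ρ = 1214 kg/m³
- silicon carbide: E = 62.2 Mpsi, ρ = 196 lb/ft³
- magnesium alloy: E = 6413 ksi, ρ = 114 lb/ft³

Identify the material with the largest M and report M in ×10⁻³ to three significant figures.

silicon carbide, M = 6.60×10⁻³

Convert each candidate to consistent units, then evaluate M:
  elm: E = 10.41 GPa, ρ = 666.0 kg/m³
  soda-lime glass: E = 68.30 GPa, ρ = 2512 kg/m³
  polycarbonate: E = 2.385 GPa, ρ = 1214 kg/m³
  silicon carbide: E = 428.9 GPa, ρ = 3140 kg/m³
  magnesium alloy: E = 44.22 GPa, ρ = 1826 kg/m³
  silicon carbide: M = 6.60×10⁻³
  elm: M = 4.84×10⁻³
  magnesium alloy: M = 3.64×10⁻³
  soda-lime glass: M = 3.29×10⁻³
  polycarbonate: M = 1.27×10⁻³
Silicon carbide has the largest M.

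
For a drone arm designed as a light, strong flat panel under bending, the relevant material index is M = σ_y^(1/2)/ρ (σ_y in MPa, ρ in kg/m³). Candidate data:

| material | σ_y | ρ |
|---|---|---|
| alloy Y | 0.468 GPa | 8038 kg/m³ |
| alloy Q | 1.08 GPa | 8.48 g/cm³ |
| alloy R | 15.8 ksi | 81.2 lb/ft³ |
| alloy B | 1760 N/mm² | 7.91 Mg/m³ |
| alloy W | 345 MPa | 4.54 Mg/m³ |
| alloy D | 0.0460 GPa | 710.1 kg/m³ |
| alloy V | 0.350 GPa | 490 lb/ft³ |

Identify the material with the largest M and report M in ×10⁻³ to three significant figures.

Normalizing units and computing the index:
  alloy Y: σ_y = 468.0 MPa, ρ = 8038 kg/m³
  alloy Q: σ_y = 1080 MPa, ρ = 8480 kg/m³
  alloy R: σ_y = 108.9 MPa, ρ = 1301 kg/m³
  alloy B: σ_y = 1760 MPa, ρ = 7910 kg/m³
  alloy W: σ_y = 345.0 MPa, ρ = 4540 kg/m³
  alloy D: σ_y = 46.00 MPa, ρ = 710.1 kg/m³
  alloy V: σ_y = 350.0 MPa, ρ = 7849 kg/m³
  alloy D: M = 9.55×10⁻³
  alloy R: M = 8.02×10⁻³
  alloy B: M = 5.30×10⁻³
  alloy W: M = 4.09×10⁻³
  alloy Q: M = 3.88×10⁻³
  alloy Y: M = 2.69×10⁻³
  alloy V: M = 2.38×10⁻³
Alloy D has the largest M.

alloy D, M = 9.55×10⁻³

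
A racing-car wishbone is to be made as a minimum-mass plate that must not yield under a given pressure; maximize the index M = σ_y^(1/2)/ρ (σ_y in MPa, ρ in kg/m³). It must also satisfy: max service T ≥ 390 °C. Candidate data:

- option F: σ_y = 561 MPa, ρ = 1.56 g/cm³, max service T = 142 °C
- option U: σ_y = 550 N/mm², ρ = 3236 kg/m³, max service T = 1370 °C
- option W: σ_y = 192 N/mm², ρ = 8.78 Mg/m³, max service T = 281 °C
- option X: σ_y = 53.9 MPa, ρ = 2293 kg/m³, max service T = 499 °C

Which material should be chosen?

Screen on constraints: max service T ≥ 390 °C. Survivors: option U, option X.
Putting every candidate on a common basis:
  option U: σ_y = 550.0 MPa, ρ = 3236 kg/m³
  option X: σ_y = 53.90 MPa, ρ = 2293 kg/m³
  option U: M = 7.25×10⁻³
  option X: M = 3.20×10⁻³
Option U has the largest M.

option U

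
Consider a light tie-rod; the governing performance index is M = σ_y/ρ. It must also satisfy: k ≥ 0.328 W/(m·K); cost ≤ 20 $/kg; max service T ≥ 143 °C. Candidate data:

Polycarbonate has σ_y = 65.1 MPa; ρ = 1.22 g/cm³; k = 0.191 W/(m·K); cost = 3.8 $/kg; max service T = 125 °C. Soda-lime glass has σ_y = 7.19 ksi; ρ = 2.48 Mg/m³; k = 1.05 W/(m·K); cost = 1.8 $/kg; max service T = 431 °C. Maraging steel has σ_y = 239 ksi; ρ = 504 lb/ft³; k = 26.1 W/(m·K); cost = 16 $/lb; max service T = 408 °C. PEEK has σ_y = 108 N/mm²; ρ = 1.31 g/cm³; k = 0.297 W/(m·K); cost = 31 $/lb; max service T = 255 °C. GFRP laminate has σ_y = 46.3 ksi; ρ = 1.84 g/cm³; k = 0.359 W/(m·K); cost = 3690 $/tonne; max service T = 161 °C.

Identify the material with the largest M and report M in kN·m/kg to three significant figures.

Screen on constraints: k ≥ 0.328 W/(m·K); cost ≤ 20 $/kg; max service T ≥ 143 °C. Survivors: soda-lime glass, GFRP laminate.
Normalizing units and computing the index:
  soda-lime glass: σ_y = 49.57 MPa, ρ = 2480 kg/m³
  GFRP laminate: σ_y = 319.2 MPa, ρ = 1840 kg/m³
  GFRP laminate: M = 173 kN·m/kg
  soda-lime glass: M = 20.0 kN·m/kg
GFRP laminate ranks first.

GFRP laminate, M = 173 kN·m/kg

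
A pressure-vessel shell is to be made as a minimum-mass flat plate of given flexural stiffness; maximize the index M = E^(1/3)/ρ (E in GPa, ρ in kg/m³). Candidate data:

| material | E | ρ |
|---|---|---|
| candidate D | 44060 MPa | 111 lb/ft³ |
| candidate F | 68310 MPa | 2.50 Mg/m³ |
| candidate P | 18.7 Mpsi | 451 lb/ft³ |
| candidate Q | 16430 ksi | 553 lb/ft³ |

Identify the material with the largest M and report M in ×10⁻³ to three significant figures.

After converting to SI:
  candidate D: E = 44.06 GPa, ρ = 1778 kg/m³
  candidate F: E = 68.31 GPa, ρ = 2500 kg/m³
  candidate P: E = 128.9 GPa, ρ = 7224 kg/m³
  candidate Q: E = 113.3 GPa, ρ = 8858 kg/m³
  candidate D: M = 1.99×10⁻³
  candidate F: M = 1.64×10⁻³
  candidate P: M = 0.699×10⁻³
  candidate Q: M = 0.546×10⁻³
The maximum is for candidate D.

candidate D, M = 1.99×10⁻³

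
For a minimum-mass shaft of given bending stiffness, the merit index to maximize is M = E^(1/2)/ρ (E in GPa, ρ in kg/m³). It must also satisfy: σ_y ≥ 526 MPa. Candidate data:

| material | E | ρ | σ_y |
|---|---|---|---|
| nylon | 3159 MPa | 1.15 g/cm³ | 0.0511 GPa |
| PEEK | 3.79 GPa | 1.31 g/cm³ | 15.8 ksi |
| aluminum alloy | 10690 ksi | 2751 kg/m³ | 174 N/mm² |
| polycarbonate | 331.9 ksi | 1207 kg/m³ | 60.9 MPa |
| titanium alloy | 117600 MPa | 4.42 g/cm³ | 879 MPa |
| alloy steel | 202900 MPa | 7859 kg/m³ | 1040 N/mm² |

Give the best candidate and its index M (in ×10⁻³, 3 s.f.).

titanium alloy, M = 2.45×10⁻³

Screen on constraints: σ_y ≥ 526 MPa. Survivors: titanium alloy, alloy steel.
Normalizing units and computing the index:
  titanium alloy: E = 117.6 GPa, ρ = 4420 kg/m³
  alloy steel: E = 202.9 GPa, ρ = 7859 kg/m³
  titanium alloy: M = 2.45×10⁻³
  alloy steel: M = 1.81×10⁻³
Titanium alloy has the largest M.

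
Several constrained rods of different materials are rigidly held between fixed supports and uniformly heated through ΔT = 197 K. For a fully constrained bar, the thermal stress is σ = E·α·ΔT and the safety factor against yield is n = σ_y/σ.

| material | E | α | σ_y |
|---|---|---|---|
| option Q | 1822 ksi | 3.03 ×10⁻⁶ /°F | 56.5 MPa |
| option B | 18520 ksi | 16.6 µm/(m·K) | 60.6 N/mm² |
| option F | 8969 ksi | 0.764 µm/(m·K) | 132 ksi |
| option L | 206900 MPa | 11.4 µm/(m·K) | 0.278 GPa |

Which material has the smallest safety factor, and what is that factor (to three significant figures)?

option B, n = 0.145

Per material, after unit conversion:
  option Q: E = 12.56, α = 5.45, σ_y = 56.50 → σ = 13.5 MPa, n = 4.19
  option B: E = 127.7, α = 16.6, σ_y = 60.60 → σ = 418 MPa, n = 0.145
  option F: E = 61.84, α = 0.764, σ_y = 910.1 → σ = 9.31 MPa, n = 97.8
  option L: E = 206.9, α = 11.4, σ_y = 278.0 → σ = 465 MPa, n = 0.598
The minimum is option B at n = 0.145.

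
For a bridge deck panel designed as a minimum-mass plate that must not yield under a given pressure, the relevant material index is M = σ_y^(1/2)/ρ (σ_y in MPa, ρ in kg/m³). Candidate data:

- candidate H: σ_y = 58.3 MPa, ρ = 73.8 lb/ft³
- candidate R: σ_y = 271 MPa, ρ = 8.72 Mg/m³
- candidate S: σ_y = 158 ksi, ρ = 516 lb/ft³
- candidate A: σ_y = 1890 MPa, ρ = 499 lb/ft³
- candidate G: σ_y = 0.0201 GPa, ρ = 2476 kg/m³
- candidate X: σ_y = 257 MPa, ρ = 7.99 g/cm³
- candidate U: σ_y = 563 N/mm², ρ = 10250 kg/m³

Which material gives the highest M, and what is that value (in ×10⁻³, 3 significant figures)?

candidate H, M = 6.46×10⁻³

Putting every candidate on a common basis:
  candidate H: σ_y = 58.30 MPa, ρ = 1182 kg/m³
  candidate R: σ_y = 271.0 MPa, ρ = 8720 kg/m³
  candidate S: σ_y = 1089 MPa, ρ = 8266 kg/m³
  candidate A: σ_y = 1890 MPa, ρ = 7993 kg/m³
  candidate G: σ_y = 20.10 MPa, ρ = 2476 kg/m³
  candidate X: σ_y = 257.0 MPa, ρ = 7990 kg/m³
  candidate U: σ_y = 563.0 MPa, ρ = 10250 kg/m³
  candidate H: M = 6.46×10⁻³
  candidate A: M = 5.44×10⁻³
  candidate S: M = 3.99×10⁻³
  candidate U: M = 2.31×10⁻³
  candidate X: M = 2.01×10⁻³
  candidate R: M = 1.89×10⁻³
  candidate G: M = 1.81×10⁻³
Candidate H ranks first.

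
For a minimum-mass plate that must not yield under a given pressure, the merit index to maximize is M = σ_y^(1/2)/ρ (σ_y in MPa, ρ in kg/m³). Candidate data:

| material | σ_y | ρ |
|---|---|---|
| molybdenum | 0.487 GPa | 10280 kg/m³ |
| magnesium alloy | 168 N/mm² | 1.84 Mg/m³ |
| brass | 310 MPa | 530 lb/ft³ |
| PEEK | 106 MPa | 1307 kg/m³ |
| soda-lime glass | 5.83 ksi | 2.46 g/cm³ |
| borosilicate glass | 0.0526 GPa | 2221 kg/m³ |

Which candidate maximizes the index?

Normalizing units and computing the index:
  molybdenum: σ_y = 487.0 MPa, ρ = 10280 kg/m³
  magnesium alloy: σ_y = 168.0 MPa, ρ = 1840 kg/m³
  brass: σ_y = 310.0 MPa, ρ = 8490 kg/m³
  PEEK: σ_y = 106.0 MPa, ρ = 1307 kg/m³
  soda-lime glass: σ_y = 40.20 MPa, ρ = 2460 kg/m³
  borosilicate glass: σ_y = 52.60 MPa, ρ = 2221 kg/m³
  PEEK: M = 7.88×10⁻³
  magnesium alloy: M = 7.04×10⁻³
  borosilicate glass: M = 3.27×10⁻³
  soda-lime glass: M = 2.58×10⁻³
  molybdenum: M = 2.15×10⁻³
  brass: M = 2.07×10⁻³
PEEK ranks first.

PEEK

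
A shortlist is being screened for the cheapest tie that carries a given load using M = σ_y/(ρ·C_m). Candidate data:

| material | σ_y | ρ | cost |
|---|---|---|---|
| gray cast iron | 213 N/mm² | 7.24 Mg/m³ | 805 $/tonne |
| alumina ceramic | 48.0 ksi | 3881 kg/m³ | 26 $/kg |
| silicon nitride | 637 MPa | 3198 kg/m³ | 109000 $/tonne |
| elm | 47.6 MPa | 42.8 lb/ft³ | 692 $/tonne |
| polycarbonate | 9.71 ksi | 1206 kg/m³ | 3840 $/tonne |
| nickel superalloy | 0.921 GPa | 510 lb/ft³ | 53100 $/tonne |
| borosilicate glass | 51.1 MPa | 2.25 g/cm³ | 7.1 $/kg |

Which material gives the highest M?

In SI units:
  gray cast iron: σ_y = 213.0 MPa, ρ = 7240 kg/m³, cost = 0.8050 $/kg
  alumina ceramic: σ_y = 330.9 MPa, ρ = 3881 kg/m³, cost = 26.00 $/kg
  silicon nitride: σ_y = 637.0 MPa, ρ = 3198 kg/m³, cost = 109.0 $/kg
  elm: σ_y = 47.60 MPa, ρ = 685.6 kg/m³, cost = 0.6920 $/kg
  polycarbonate: σ_y = 66.95 MPa, ρ = 1206 kg/m³, cost = 3.840 $/kg
  nickel superalloy: σ_y = 921.0 MPa, ρ = 8169 kg/m³, cost = 53.10 $/kg
  borosilicate glass: σ_y = 51.10 MPa, ρ = 2250 kg/m³, cost = 7.100 $/kg
  elm: M = 100 kN·m per $
  gray cast iron: M = 36.5 kN·m per $
  polycarbonate: M = 14.5 kN·m per $
  alumina ceramic: M = 3.28 kN·m per $
  borosilicate glass: M = 3.20 kN·m per $
  nickel superalloy: M = 2.12 kN·m per $
  silicon nitride: M = 1.83 kN·m per $
The maximum is for elm.

elm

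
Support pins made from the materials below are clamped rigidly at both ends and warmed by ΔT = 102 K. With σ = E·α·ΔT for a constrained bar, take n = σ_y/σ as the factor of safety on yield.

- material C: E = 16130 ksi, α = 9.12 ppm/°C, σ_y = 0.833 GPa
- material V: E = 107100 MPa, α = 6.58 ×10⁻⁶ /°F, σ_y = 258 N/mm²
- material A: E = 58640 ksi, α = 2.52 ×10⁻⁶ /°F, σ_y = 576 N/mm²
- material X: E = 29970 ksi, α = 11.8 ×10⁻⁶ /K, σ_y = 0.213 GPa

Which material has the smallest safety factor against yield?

material X

Per material, after unit conversion:
  material C: E = 111.2, α = 9.12, σ_y = 833.0 → σ = 103 MPa, n = 8.05
  material V: E = 107.1, α = 11.8, σ_y = 258.0 → σ = 129 MPa, n = 1.99
  material A: E = 404.3, α = 4.54, σ_y = 576.0 → σ = 187 MPa, n = 3.08
  material X: E = 206.6, α = 11.8, σ_y = 213.0 → σ = 249 MPa, n = 0.856
Material X has the lowest safety factor, n = 0.856.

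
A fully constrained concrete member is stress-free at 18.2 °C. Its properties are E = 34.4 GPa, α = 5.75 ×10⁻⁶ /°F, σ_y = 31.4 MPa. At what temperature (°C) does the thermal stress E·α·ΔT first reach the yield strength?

α = 5.75×10⁻⁶/°F × 9/5 = 10.3×10⁻⁶/K.
E·α·ΔT = 31.40 MPa ⇒ ΔT = 31.40 / (34.40×10³ × 10.3×10⁻⁶) = 88.19 K.
T = 18.2 + 88.19 = 106.4 °C.

106 °C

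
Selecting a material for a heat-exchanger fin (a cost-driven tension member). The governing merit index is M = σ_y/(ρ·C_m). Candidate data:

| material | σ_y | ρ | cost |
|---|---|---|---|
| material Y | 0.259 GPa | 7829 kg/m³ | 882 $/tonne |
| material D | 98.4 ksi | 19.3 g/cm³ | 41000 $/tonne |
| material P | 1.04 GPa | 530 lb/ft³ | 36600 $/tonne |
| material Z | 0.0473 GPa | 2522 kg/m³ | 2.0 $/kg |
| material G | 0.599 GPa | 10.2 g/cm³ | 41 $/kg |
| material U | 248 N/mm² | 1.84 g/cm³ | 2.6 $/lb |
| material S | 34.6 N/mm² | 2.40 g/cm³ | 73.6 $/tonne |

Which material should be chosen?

Putting every candidate on a common basis:
  material Y: σ_y = 259.0 MPa, ρ = 7829 kg/m³, cost = 0.8820 $/kg
  material D: σ_y = 678.4 MPa, ρ = 19300 kg/m³, cost = 41.00 $/kg
  material P: σ_y = 1040 MPa, ρ = 8490 kg/m³, cost = 36.60 $/kg
  material Z: σ_y = 47.30 MPa, ρ = 2522 kg/m³, cost = 2.000 $/kg
  material G: σ_y = 599.0 MPa, ρ = 10200 kg/m³, cost = 41.00 $/kg
  material U: σ_y = 248.0 MPa, ρ = 1840 kg/m³, cost = 5.732 $/kg
  material S: σ_y = 34.60 MPa, ρ = 2400 kg/m³, cost = 0.07360 $/kg
  material S: M = 196 kN·m per $
  material Y: M = 37.5 kN·m per $
  material U: M = 23.5 kN·m per $
  material Z: M = 9.38 kN·m per $
  material P: M = 3.35 kN·m per $
  material G: M = 1.43 kN·m per $
  material D: M = 0.857 kN·m per $
Highest index: material S.

material S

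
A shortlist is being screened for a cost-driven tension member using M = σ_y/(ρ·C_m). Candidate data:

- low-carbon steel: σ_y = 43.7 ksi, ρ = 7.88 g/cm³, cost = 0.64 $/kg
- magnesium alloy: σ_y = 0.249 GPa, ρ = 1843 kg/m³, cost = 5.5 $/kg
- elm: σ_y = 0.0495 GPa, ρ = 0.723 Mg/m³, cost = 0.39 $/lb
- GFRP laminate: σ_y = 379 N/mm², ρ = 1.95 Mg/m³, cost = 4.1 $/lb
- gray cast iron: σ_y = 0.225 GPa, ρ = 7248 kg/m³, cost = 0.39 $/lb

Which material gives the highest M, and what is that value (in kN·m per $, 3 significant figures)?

Putting every candidate on a common basis:
  low-carbon steel: σ_y = 301.3 MPa, ρ = 7880 kg/m³, cost = 0.6400 $/kg
  magnesium alloy: σ_y = 249.0 MPa, ρ = 1843 kg/m³, cost = 5.500 $/kg
  elm: σ_y = 49.50 MPa, ρ = 723.0 kg/m³, cost = 0.8598 $/kg
  GFRP laminate: σ_y = 379.0 MPa, ρ = 1950 kg/m³, cost = 9.039 $/kg
  gray cast iron: σ_y = 225.0 MPa, ρ = 7248 kg/m³, cost = 0.8598 $/kg
  elm: M = 79.6 kN·m per $
  low-carbon steel: M = 59.7 kN·m per $
  gray cast iron: M = 36.1 kN·m per $
  magnesium alloy: M = 24.6 kN·m per $
  GFRP laminate: M = 21.5 kN·m per $
Elm ranks first.

elm, M = 79.6 kN·m per $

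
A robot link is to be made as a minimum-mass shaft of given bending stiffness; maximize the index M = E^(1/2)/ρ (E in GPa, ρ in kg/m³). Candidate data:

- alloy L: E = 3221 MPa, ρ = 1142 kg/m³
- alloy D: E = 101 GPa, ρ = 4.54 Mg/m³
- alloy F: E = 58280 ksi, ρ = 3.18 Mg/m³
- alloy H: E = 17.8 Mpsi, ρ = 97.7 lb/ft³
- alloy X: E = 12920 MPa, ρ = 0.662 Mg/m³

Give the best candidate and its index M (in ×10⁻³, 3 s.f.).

alloy H, M = 7.08×10⁻³

In SI units:
  alloy L: E = 3.221 GPa, ρ = 1142 kg/m³
  alloy D: E = 101.0 GPa, ρ = 4540 kg/m³
  alloy F: E = 401.8 GPa, ρ = 3180 kg/m³
  alloy H: E = 122.7 GPa, ρ = 1565 kg/m³
  alloy X: E = 12.92 GPa, ρ = 662.0 kg/m³
  alloy H: M = 7.08×10⁻³
  alloy F: M = 6.30×10⁻³
  alloy X: M = 5.43×10⁻³
  alloy D: M = 2.21×10⁻³
  alloy L: M = 1.57×10⁻³
Highest index: alloy H.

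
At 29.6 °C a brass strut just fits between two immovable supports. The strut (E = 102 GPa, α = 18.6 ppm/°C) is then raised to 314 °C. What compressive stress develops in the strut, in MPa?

540 MPa

ΔT = 284.4 K. Constrained thermal stress σ = E·α·ΔT = 102.0×10³ MPa × 18.6×10⁻⁶ × 284.4 = 540 MPa (compressive).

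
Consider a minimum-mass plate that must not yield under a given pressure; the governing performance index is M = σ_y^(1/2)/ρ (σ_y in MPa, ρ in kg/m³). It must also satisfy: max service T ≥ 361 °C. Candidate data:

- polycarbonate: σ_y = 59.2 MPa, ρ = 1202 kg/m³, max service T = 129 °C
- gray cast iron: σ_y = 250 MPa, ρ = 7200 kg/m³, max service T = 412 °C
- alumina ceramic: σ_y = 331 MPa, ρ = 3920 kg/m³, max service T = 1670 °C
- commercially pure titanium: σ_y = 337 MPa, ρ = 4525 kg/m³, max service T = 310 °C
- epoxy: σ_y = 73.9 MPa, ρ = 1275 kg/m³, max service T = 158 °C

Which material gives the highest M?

Screen on constraints: max service T ≥ 361 °C. Survivors: gray cast iron, alumina ceramic.
Evaluate M for each candidate:
  alumina ceramic: M = 4.64×10⁻³
  gray cast iron: M = 2.20×10⁻³
The maximum is for alumina ceramic.

alumina ceramic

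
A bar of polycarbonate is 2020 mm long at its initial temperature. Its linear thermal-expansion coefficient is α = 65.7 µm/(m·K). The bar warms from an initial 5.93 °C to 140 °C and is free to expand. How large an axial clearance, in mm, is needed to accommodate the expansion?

17.8 mm

ΔT = 140 − 5.93 = 134.1 K.
ΔL = α·L₀·ΔT = 65.7×10⁻⁶ × 2020 mm × 134.1 K = 17.8 mm.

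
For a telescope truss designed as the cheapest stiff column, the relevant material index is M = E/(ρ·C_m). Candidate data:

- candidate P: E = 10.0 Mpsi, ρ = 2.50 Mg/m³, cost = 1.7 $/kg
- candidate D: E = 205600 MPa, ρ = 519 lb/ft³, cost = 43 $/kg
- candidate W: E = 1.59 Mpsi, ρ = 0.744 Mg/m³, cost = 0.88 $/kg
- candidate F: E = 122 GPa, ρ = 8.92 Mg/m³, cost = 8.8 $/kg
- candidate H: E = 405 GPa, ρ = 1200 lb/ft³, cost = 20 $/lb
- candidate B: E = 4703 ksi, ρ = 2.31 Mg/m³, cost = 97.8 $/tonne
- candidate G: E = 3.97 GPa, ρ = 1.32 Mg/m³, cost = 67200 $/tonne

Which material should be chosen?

candidate B

After converting to SI:
  candidate P: E = 68.95 GPa, ρ = 2500 kg/m³, cost = 1.700 $/kg
  candidate D: E = 205.6 GPa, ρ = 8314 kg/m³, cost = 43.00 $/kg
  candidate W: E = 10.96 GPa, ρ = 744.0 kg/m³, cost = 0.8800 $/kg
  candidate F: E = 122.0 GPa, ρ = 8920 kg/m³, cost = 8.800 $/kg
  candidate H: E = 405.0 GPa, ρ = 19220 kg/m³, cost = 44.09 $/kg
  candidate B: E = 32.43 GPa, ρ = 2310 kg/m³, cost = 0.09780 $/kg
  candidate G: E = 3.970 GPa, ρ = 1320 kg/m³, cost = 67.20 $/kg
  candidate B: M = 144 MN·m per $
  candidate W: M = 16.7 MN·m per $
  candidate P: M = 16.2 MN·m per $
  candidate F: M = 1.55 MN·m per $
  candidate D: M = 0.575 MN·m per $
  candidate H: M = 0.478 MN·m per $
  candidate G: M = 0.0448 MN·m per $
Candidate B ranks first.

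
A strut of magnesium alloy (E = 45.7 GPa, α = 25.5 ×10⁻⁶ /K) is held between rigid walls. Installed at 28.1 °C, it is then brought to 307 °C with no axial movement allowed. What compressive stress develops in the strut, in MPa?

ΔT = 278.9 K. Constrained thermal stress σ = E·α·ΔT = 45.70×10³ MPa × 25.5×10⁻⁶ × 278.9 = 325 MPa (compressive).

325 MPa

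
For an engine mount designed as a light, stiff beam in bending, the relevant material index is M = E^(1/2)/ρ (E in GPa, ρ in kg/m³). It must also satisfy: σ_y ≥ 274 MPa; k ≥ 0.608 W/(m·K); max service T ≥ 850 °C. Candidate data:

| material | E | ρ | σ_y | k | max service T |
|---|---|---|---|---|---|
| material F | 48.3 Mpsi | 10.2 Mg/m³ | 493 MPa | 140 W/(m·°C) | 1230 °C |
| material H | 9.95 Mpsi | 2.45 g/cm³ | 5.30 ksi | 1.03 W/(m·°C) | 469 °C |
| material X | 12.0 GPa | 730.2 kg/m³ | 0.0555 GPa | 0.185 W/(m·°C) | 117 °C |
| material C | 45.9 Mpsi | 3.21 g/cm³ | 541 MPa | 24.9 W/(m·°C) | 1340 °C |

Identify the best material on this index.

Screen on constraints: σ_y ≥ 274 MPa; k ≥ 0.608 W/(m·K); max service T ≥ 850 °C. Survivors: material F, material C.
After converting to SI:
  material F: E = 333.0 GPa, ρ = 10200 kg/m³
  material C: E = 316.5 GPa, ρ = 3210 kg/m³
  material C: M = 5.54×10⁻³
  material F: M = 1.79×10⁻³
Highest index: material C.

material C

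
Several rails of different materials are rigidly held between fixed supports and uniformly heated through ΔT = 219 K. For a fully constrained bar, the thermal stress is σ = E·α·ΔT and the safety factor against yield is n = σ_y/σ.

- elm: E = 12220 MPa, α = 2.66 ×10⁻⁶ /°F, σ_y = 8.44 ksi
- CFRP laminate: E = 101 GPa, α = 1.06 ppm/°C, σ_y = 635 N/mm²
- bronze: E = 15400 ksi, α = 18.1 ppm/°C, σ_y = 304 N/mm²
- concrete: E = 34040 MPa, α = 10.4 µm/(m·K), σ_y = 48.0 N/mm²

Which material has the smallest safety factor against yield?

concrete

With everything in SI (GPa, ×10⁻⁶/K, MPa):
  elm: E = 12.22, α = 4.79, σ_y = 58.19 → σ = 12.8 MPa, n = 4.54
  CFRP laminate: E = 101.0, α = 1.06, σ_y = 635.0 → σ = 23.4 MPa, n = 27.1
  bronze: E = 106.2, α = 18.1, σ_y = 304.0 → σ = 421 MPa, n = 0.722
  concrete: E = 34.04, α = 10.4, σ_y = 48.00 → σ = 77.5 MPa, n = 0.619
Smallest n: concrete with n = 0.619.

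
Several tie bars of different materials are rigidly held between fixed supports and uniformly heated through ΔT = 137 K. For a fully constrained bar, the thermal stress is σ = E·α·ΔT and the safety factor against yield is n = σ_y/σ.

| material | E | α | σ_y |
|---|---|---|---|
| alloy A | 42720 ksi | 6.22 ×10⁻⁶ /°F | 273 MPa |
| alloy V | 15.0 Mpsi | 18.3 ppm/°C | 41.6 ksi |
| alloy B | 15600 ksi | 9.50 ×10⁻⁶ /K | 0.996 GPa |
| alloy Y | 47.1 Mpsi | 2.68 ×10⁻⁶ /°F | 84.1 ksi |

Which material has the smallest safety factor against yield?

With everything in SI (GPa, ×10⁻⁶/K, MPa):
  alloy A: E = 294.5, α = 11.2, σ_y = 273.0 → σ = 452 MPa, n = 0.604
  alloy V: E = 103.4, α = 18.3, σ_y = 286.8 → σ = 259 MPa, n = 1.11
  alloy B: E = 107.6, α = 9.50, σ_y = 996.0 → σ = 140 MPa, n = 7.11
  alloy Y: E = 324.7, α = 4.82, σ_y = 579.8 → σ = 215 MPa, n = 2.70
Alloy A has the lowest safety factor, n = 0.604.

alloy A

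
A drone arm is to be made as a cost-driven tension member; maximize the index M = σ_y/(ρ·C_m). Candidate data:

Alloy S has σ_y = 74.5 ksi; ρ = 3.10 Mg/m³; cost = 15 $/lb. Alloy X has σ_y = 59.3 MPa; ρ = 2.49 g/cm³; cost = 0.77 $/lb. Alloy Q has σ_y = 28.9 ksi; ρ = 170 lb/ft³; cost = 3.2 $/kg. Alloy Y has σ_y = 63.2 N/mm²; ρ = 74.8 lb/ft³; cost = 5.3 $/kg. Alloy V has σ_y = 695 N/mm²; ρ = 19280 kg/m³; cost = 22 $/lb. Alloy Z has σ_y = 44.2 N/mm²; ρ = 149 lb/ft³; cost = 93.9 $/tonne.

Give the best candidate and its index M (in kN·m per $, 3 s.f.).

alloy Z, M = 197 kN·m per $

After converting to SI:
  alloy S: σ_y = 513.7 MPa, ρ = 3100 kg/m³, cost = 33.07 $/kg
  alloy X: σ_y = 59.30 MPa, ρ = 2490 kg/m³, cost = 1.698 $/kg
  alloy Q: σ_y = 199.3 MPa, ρ = 2723 kg/m³, cost = 3.200 $/kg
  alloy Y: σ_y = 63.20 MPa, ρ = 1198 kg/m³, cost = 5.300 $/kg
  alloy V: σ_y = 695.0 MPa, ρ = 19280 kg/m³, cost = 48.50 $/kg
  alloy Z: σ_y = 44.20 MPa, ρ = 2387 kg/m³, cost = 0.09390 $/kg
  alloy Z: M = 197 kN·m per $
  alloy Q: M = 22.9 kN·m per $
  alloy X: M = 14.0 kN·m per $
  alloy Y: M = 9.95 kN·m per $
  alloy S: M = 5.01 kN·m per $
  alloy V: M = 0.743 kN·m per $
Alloy Z ranks first.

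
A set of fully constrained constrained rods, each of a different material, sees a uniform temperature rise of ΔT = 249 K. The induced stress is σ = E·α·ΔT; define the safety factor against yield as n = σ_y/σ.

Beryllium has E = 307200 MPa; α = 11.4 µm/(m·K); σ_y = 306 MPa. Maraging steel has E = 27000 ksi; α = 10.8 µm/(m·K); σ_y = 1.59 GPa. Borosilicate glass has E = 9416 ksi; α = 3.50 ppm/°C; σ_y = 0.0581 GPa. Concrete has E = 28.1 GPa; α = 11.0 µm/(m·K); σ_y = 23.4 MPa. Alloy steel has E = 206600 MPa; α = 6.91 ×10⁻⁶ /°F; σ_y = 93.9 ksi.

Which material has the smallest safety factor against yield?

concrete

Per material, after unit conversion:
  beryllium: E = 307.2, α = 11.4, σ_y = 306.0 → σ = 872 MPa, n = 0.351
  maraging steel: E = 186.2, α = 10.8, σ_y = 1590 → σ = 501 MPa, n = 3.18
  borosilicate glass: E = 64.92, α = 3.50, σ_y = 58.10 → σ = 56.6 MPa, n = 1.03
  concrete: E = 28.10, α = 11.0, σ_y = 23.40 → σ = 77.0 MPa, n = 0.304
  alloy steel: E = 206.6, α = 12.4, σ_y = 647.4 → σ = 640 MPa, n = 1.01
The minimum is concrete at n = 0.304.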